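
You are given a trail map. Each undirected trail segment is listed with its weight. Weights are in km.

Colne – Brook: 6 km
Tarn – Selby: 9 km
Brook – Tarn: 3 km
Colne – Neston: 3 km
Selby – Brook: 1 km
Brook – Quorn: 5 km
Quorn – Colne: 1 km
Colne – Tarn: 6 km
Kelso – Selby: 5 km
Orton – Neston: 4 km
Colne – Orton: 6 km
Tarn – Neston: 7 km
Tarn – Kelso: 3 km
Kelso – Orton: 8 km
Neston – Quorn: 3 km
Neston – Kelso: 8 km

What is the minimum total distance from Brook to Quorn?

5 km

Enumerating some paths:
Brook–Colne–Neston–Quorn: 6+3+3 = 12
Brook–Colne–Quorn: 6+1 = 7
Brook–Tarn–Colne–Quorn: 3+6+1 = 10
Brook–Quorn: 5 = 5
Cheapest is Brook–Quorn at 5 km.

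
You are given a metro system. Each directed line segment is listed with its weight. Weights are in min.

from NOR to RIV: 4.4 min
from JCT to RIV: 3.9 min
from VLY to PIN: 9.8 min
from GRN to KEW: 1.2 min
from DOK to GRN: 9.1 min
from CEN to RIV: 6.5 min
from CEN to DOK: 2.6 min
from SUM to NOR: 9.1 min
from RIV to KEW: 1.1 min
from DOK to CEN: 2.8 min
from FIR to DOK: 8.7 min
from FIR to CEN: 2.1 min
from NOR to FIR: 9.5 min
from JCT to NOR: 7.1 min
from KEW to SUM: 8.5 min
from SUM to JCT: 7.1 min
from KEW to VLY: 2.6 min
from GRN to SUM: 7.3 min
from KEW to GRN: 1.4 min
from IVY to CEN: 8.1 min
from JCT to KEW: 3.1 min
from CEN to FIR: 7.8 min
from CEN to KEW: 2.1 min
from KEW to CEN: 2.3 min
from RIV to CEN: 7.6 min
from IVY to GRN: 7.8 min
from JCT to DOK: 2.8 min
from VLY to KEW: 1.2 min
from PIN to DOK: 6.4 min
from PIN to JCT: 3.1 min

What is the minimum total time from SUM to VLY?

12.8 min

Compare a few routes:
SUM → NOR → RIV → KEW → VLY: 9.1+4.4+1.1+2.6 = 17.2
SUM → JCT → KEW → VLY: 7.1+3.1+2.6 = 12.8
SUM → JCT → RIV → KEW → VLY: 7.1+3.9+1.1+2.6 = 14.7
The minimum is 12.8 min via SUM → JCT → KEW → VLY.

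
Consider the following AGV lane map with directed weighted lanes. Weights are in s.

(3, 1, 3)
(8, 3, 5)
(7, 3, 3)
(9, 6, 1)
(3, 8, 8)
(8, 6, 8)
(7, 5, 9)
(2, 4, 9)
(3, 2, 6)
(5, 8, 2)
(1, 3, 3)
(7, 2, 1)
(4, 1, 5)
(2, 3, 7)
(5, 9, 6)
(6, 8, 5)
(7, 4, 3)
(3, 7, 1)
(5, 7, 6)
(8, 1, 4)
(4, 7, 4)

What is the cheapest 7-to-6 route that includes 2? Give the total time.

Shortest 7→2: 7 → 2 = 1
Shortest 2→6: 2 → 3 → 8 → 6 = 23
Total via 2: 1 + 23 = 24 s.

24 s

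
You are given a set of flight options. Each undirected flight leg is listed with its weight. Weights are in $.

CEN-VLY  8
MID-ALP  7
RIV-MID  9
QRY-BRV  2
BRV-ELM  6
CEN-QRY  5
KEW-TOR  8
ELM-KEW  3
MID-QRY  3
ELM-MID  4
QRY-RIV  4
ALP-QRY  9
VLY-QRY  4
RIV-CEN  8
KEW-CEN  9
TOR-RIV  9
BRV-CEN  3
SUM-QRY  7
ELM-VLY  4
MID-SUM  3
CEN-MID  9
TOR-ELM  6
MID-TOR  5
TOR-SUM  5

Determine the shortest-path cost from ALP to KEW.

$14

Settle nodes by increasing distance from ALP:
ALP: 0
MID: 7  (via ALP)
QRY: 9  (via ALP)
SUM: 10  (via MID)
ELM: 11  (via MID)
BRV: 11  (via QRY)
TOR: 12  (via MID)
RIV: 13  (via QRY)
VLY: 13  (via QRY)
KEW: 14  (via ELM)
Shortest route: ALP–MID–ELM–KEW = $14.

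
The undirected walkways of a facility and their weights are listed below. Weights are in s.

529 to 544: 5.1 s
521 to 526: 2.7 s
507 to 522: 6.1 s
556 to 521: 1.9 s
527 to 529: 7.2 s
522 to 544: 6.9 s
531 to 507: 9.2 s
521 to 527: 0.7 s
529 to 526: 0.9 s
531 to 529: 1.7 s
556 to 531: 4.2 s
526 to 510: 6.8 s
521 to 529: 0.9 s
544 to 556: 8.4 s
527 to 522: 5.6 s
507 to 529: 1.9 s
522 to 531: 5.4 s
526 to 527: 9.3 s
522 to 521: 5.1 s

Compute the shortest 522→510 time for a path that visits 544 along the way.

Best 522 to 544: 522–544 costing 6.9
Best 544 to 510: 544–529–526–510 costing 12.8
Total via 544: 6.9 + 12.8 = 19.7 s.

19.7 s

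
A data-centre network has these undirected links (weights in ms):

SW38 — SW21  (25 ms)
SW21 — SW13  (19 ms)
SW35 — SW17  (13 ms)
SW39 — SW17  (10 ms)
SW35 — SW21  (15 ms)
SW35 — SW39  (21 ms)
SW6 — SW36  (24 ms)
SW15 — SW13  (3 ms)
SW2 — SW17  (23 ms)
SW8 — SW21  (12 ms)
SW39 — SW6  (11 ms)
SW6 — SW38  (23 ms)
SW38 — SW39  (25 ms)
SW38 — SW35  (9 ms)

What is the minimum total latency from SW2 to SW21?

Shortest distances from SW2:
SW2: 0
SW17: 23  (via SW2)
SW39: 33  (via SW17)
SW35: 36  (via SW17)
SW6: 44  (via SW39)
SW38: 45  (via SW35)
SW21: 51  (via SW35)
Shortest route: SW2 → SW17 → SW35 → SW21 = 51 ms.

51 ms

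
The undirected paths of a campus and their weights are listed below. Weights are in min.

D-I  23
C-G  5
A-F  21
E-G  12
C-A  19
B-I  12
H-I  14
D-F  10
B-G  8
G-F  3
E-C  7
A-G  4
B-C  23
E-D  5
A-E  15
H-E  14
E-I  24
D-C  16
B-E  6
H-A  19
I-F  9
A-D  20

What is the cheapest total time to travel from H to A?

Enumerating some paths:
H → E → G → A: 14+12+4 = 30
H → A: 19 = 19
H → I → F → G → A: 14+9+3+4 = 30
H → E → A: 14+15 = 29
The minimum is 19 min via H → A.

19 min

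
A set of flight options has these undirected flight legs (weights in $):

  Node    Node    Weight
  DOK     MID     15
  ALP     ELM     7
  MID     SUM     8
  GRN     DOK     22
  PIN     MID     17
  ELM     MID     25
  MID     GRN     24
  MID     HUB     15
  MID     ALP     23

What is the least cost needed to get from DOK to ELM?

$40

Running Dijkstra from DOK:
DOK: 0
MID: 15  (via DOK)
GRN: 22  (via DOK)
SUM: 23  (via MID)
HUB: 30  (via MID)
PIN: 32  (via MID)
ALP: 38  (via MID)
ELM: 40  (via MID)
Shortest route: DOK → MID → ELM = $40.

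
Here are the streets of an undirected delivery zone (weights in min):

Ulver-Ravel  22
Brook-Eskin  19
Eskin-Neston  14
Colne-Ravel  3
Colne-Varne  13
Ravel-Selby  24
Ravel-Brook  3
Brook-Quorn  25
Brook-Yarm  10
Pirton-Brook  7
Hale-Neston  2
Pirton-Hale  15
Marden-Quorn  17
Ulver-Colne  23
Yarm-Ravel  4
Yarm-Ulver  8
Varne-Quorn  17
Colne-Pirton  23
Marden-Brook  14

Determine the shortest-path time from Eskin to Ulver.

34 min

Settle nodes by increasing distance from Eskin:
Eskin: 0
Neston: 14  (via Eskin)
Hale: 16  (via Neston)
Brook: 19  (via Eskin)
Ravel: 22  (via Brook)
Colne: 25  (via Ravel)
Pirton: 26  (via Brook)
Yarm: 26  (via Ravel)
Marden: 33  (via Brook)
Ulver: 34  (via Yarm)
Shortest route: Eskin–Brook–Ravel–Yarm–Ulver = 34 min.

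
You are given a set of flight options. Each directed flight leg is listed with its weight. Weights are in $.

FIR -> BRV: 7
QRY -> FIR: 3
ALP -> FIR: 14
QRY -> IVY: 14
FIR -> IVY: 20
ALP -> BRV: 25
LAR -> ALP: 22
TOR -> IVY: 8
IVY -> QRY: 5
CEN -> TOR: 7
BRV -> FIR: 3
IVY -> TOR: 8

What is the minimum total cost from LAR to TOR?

Settle nodes by increasing distance from LAR:
LAR: 0
ALP: 22  (via LAR)
FIR: 36  (via ALP)
BRV: 43  (via FIR)
IVY: 56  (via FIR)
QRY: 61  (via IVY)
TOR: 64  (via IVY)
Shortest route: LAR–ALP–FIR–IVY–TOR = $64.

$64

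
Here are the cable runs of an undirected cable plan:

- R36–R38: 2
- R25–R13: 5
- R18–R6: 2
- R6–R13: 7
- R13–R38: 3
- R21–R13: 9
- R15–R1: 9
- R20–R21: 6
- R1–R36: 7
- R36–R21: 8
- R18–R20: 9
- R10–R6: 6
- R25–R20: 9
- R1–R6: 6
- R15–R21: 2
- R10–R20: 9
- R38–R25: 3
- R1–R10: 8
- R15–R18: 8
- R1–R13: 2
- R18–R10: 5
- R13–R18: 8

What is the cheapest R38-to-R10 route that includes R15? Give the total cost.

Shortest R38→R15: R38 → R36 → R21 → R15 = 12
Best R15 to R10: R15 → R18 → R10 costing 13
Total via R15: 12 + 13 = 25.

25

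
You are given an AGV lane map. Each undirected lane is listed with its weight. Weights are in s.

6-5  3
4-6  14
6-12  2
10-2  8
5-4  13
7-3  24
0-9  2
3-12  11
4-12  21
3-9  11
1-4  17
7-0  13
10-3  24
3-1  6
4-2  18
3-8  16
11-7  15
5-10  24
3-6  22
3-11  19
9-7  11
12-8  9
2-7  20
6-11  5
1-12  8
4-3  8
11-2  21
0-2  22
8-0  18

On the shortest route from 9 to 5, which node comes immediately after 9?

Candidate routes:
9–3–1–12–6–5: 11+6+8+2+3 = 30
9–3–4–5: 11+8+13 = 32
9–3–12–6–5: 11+11+2+3 = 27
The minimum is 27 s via 9–3–12–6–5.
So from 9 the first move is to 3.

3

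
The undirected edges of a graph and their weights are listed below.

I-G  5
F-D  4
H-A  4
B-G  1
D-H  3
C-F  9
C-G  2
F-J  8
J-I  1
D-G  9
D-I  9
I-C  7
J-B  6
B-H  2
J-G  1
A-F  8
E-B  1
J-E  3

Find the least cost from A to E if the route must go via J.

11

Best A to J: A–H–B–G–J costing 8
Best J to E: J–E costing 3
Total via J: 8 + 3 = 11.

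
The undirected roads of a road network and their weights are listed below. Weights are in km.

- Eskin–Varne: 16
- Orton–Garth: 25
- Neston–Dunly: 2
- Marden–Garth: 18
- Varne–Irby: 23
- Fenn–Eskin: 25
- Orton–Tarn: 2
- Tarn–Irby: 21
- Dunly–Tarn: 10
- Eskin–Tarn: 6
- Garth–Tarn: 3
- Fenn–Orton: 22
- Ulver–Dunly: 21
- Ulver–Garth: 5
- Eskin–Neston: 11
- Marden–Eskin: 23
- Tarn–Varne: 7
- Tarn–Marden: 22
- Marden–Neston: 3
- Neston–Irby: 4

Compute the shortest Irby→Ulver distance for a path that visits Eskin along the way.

29 km

Shortest Irby→Eskin: Irby–Neston–Eskin = 15
Shortest Eskin→Ulver: Eskin–Tarn–Garth–Ulver = 14
Total via Eskin: 15 + 14 = 29 km.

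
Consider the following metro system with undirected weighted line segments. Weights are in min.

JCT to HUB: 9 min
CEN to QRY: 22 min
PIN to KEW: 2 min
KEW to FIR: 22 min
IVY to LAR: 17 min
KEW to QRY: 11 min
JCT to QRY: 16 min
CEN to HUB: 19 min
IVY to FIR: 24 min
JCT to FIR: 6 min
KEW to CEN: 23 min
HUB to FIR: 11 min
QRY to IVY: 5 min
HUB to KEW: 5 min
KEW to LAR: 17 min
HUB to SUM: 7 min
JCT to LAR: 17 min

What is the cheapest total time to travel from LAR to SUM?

Compare a few routes:
LAR → JCT → HUB → SUM: 17+9+7 = 33
LAR → JCT → FIR → HUB → SUM: 17+6+11+7 = 41
LAR → KEW → HUB → SUM: 17+5+7 = 29
The minimum is 29 min via LAR → KEW → HUB → SUM.

29 min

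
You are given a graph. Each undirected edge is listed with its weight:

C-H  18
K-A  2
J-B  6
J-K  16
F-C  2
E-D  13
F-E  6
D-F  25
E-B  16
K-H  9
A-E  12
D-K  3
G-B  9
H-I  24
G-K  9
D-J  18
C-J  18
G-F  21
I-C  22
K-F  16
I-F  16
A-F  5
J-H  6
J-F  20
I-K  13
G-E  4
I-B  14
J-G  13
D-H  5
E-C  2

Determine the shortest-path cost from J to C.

Settle nodes by increasing distance from J:
J: 0
B: 6  (via J)
H: 6  (via J)
D: 11  (via H)
G: 13  (via J)
K: 14  (via D)
A: 16  (via K)
E: 17  (via G)
C: 18  (via J)
Shortest route: J → C = 18.

18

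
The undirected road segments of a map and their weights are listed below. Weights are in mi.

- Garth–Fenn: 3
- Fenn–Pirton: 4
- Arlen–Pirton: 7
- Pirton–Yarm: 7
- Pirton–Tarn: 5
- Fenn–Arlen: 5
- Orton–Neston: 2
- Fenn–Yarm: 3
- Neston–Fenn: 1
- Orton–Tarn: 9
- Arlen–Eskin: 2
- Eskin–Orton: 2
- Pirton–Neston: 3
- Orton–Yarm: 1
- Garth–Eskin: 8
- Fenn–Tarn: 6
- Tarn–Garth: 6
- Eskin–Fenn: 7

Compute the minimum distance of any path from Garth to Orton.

6 mi

Candidate routes:
Garth - Fenn - Yarm - Orton: 3+3+1 = 7
Garth - Fenn - Neston - Orton: 3+1+2 = 6
Garth - Eskin - Orton: 8+2 = 10
The minimum is 6 mi via Garth - Fenn - Neston - Orton.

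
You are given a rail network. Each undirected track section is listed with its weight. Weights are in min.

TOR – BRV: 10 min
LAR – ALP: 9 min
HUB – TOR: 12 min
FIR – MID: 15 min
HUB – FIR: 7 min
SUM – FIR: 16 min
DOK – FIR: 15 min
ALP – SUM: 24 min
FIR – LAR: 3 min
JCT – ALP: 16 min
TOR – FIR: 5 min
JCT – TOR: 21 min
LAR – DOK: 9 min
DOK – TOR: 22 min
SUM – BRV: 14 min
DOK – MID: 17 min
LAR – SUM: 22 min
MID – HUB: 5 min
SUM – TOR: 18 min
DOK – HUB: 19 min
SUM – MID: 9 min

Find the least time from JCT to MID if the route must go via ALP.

40 min

Shortest JCT→ALP: JCT–ALP = 16
Best ALP to MID: ALP–LAR–FIR–HUB–MID costing 24
Total via ALP: 16 + 24 = 40 min.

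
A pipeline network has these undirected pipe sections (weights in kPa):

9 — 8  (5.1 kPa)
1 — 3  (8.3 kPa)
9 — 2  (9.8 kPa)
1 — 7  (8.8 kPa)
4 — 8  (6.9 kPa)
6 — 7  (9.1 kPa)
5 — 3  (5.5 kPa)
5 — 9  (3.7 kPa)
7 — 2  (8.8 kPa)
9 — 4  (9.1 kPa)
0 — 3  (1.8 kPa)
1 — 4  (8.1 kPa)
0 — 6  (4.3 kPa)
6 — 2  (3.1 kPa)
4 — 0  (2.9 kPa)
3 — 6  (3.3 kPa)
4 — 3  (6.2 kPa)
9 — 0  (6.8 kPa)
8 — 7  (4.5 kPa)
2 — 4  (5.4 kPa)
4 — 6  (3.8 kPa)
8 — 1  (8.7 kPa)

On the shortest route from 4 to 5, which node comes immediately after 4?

0

Compare a few routes:
4 - 0 - 3 - 5: 2.9+1.8+5.5 = 10.2
4 - 3 - 5: 6.2+5.5 = 11.7
The minimum is 10.2 kPa via 4 - 0 - 3 - 5.
So from 4 the first move is to 0.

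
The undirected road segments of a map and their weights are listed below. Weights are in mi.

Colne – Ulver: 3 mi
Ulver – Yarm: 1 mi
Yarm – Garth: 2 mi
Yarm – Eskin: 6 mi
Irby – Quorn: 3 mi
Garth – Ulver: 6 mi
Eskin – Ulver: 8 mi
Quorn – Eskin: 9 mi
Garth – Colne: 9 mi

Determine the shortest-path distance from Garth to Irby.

20 mi

Enumerating some paths:
Garth - Yarm - Ulver - Eskin - Quorn - Irby: 2+1+8+9+3 = 23
Garth - Yarm - Eskin - Quorn - Irby: 2+6+9+3 = 20
Cheapest is Garth - Yarm - Eskin - Quorn - Irby at 20 mi.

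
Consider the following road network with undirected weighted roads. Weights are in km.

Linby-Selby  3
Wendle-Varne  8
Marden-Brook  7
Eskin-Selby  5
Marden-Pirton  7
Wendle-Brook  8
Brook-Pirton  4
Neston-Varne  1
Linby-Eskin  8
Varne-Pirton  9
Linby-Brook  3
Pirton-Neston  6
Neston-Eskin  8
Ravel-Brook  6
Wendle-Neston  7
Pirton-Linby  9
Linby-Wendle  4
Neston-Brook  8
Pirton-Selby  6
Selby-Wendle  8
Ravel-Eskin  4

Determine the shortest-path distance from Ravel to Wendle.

13 km

Compare a few routes:
Ravel → Brook → Wendle: 6+8 = 14
Ravel → Brook → Linby → Wendle: 6+3+4 = 13
Cheapest is Ravel → Brook → Linby → Wendle at 13 km.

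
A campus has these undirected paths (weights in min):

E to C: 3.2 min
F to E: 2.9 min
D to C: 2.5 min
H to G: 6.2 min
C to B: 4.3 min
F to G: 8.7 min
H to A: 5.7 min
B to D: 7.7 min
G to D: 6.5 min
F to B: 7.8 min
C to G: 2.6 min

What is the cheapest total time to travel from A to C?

14.5 min

Compare a few routes:
A–H–G–C: 5.7+6.2+2.6 = 14.5
A–H–G–D–C: 5.7+6.2+6.5+2.5 = 20.9
A–H–G–F–E–C: 5.7+6.2+8.7+2.9+3.2 = 26.7
A–H–G–D–B–C: 5.7+6.2+6.5+7.7+4.3 = 30.4
The minimum is 14.5 min via A–H–G–C.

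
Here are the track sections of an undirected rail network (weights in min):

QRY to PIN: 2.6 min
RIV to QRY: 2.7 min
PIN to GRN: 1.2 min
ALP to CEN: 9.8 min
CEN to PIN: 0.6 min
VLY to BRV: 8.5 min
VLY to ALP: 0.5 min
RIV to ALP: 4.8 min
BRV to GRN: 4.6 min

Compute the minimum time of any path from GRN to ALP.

Settle nodes by increasing distance from GRN:
GRN: 0
PIN: 1.2  (via GRN)
CEN: 1.8  (via PIN)
QRY: 3.8  (via PIN)
BRV: 4.6  (via GRN)
RIV: 6.5  (via QRY)
ALP: 11.3  (via RIV)
Shortest route: GRN → PIN → QRY → RIV → ALP = 11.3 min.

11.3 min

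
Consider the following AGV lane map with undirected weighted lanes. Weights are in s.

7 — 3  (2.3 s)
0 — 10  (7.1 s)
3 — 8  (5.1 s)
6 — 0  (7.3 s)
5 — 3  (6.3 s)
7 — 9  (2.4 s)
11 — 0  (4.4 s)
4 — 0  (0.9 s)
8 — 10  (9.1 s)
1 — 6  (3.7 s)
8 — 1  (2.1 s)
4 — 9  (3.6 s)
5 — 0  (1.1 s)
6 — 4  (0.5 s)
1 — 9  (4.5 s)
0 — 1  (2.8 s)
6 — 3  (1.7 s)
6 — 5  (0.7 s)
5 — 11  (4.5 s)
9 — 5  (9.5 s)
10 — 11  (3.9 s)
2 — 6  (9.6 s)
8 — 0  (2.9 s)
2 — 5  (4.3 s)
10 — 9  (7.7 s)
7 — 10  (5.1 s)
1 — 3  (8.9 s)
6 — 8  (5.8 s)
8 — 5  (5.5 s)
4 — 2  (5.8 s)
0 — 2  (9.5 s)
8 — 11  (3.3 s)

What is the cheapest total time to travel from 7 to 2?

Compare a few routes:
7 - 9 - 4 - 6 - 5 - 2: 2.4+3.6+0.5+0.7+4.3 = 11.5
7 - 3 - 6 - 4 - 0 - 5 - 2: 2.3+1.7+0.5+0.9+1.1+4.3 = 10.8
7 - 3 - 6 - 5 - 2: 2.3+1.7+0.7+4.3 = 9
7 - 3 - 6 - 4 - 2: 2.3+1.7+0.5+5.8 = 10.3
Cheapest is 7 - 3 - 6 - 5 - 2 at 9 s.

9 s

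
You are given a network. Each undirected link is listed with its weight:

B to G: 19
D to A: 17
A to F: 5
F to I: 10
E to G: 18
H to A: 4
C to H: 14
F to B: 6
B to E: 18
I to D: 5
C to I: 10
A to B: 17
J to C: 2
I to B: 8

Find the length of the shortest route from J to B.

Shortest distances from J:
J: 0
C: 2  (via J)
I: 12  (via C)
H: 16  (via C)
D: 17  (via I)
A: 20  (via H)
B: 20  (via I)
Shortest route: J → C → I → B = 20.

20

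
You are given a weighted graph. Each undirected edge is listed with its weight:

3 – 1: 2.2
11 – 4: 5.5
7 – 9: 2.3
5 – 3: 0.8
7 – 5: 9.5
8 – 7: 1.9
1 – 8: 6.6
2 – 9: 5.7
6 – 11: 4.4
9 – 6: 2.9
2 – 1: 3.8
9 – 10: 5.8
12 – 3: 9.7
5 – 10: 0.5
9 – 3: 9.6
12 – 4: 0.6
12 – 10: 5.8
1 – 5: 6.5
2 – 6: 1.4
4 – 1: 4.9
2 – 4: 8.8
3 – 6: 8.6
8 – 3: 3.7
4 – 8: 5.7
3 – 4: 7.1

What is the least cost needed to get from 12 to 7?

Settle nodes by increasing distance from 12:
12: 0
4: 0.6  (via 12)
1: 5.5  (via 4)
10: 5.8  (via 12)
11: 6.1  (via 4)
5: 6.3  (via 10)
8: 6.3  (via 4)
3: 7.1  (via 5)
7: 8.2  (via 8)
Shortest route: 12–4–8–7 = 8.2.

8.2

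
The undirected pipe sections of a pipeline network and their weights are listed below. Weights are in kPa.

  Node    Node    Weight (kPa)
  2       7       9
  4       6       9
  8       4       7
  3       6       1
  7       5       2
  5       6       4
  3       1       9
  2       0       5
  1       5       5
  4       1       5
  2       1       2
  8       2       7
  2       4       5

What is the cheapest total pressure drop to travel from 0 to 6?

16 kPa

Running Dijkstra from 0:
0: 0
2: 5  (via 0)
1: 7  (via 2)
4: 10  (via 2)
5: 12  (via 1)
8: 12  (via 2)
7: 14  (via 2)
3: 16  (via 1)
6: 16  (via 5)
Shortest route: 0 → 2 → 1 → 5 → 6 = 16 kPa.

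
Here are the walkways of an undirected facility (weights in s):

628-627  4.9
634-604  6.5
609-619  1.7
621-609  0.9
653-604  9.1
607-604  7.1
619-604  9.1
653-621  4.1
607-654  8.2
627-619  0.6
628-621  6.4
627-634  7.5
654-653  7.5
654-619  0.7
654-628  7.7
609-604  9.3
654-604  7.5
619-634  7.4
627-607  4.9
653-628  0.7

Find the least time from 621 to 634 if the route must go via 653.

17.2 s

Best 621 to 653: 621–653 costing 4.1
Best 653 to 634: 653–628–627–634 costing 13.1
Total via 653: 4.1 + 13.1 = 17.2 s.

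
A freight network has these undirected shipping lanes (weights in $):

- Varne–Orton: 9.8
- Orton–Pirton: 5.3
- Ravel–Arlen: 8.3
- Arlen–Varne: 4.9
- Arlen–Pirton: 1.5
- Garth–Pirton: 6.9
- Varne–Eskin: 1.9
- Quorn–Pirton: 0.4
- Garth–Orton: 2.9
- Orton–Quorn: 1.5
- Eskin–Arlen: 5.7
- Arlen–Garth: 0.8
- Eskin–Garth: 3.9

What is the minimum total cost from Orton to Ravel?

Running Dijkstra from Orton:
Orton: 0
Quorn: 1.5  (via Orton)
Pirton: 1.9  (via Quorn)
Garth: 2.9  (via Orton)
Arlen: 3.4  (via Pirton)
Eskin: 6.8  (via Garth)
Varne: 8.3  (via Arlen)
Ravel: 11.7  (via Arlen)
Shortest route: Orton → Quorn → Pirton → Arlen → Ravel = $11.7.

$11.7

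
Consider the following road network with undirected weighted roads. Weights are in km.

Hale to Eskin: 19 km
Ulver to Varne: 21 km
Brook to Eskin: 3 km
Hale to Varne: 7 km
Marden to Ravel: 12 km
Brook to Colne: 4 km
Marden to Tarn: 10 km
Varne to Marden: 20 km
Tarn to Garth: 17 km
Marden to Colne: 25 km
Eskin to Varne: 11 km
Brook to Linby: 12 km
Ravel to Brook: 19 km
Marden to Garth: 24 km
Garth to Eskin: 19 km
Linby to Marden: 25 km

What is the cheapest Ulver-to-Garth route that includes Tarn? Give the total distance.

68 km

Best Ulver to Tarn: Ulver → Varne → Marden → Tarn costing 51
Best Tarn to Garth: Tarn → Garth costing 17
Total via Tarn: 51 + 17 = 68 km.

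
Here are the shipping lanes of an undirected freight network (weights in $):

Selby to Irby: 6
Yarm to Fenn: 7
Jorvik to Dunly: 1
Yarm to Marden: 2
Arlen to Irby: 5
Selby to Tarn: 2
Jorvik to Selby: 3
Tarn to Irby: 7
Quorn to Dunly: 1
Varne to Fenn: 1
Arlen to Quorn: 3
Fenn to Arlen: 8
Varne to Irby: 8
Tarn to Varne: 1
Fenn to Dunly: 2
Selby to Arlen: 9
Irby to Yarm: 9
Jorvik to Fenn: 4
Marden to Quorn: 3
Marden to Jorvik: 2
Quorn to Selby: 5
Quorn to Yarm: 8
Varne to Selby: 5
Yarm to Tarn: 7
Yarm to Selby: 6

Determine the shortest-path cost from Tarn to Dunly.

Running Dijkstra from Tarn:
Tarn: 0
Varne: 1  (via Tarn)
Selby: 2  (via Tarn)
Fenn: 2  (via Varne)
Dunly: 4  (via Fenn)
Shortest route: Tarn–Varne–Fenn–Dunly = $4.

$4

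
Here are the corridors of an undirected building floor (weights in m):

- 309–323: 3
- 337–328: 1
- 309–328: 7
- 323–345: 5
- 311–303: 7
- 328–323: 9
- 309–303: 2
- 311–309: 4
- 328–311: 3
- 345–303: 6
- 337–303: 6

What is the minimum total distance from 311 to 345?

Shortest distances from 311:
311: 0
328: 3  (via 311)
309: 4  (via 311)
337: 4  (via 328)
303: 6  (via 309)
323: 7  (via 309)
345: 12  (via 303)
Shortest route: 311–309–303–345 = 12 m.

12 m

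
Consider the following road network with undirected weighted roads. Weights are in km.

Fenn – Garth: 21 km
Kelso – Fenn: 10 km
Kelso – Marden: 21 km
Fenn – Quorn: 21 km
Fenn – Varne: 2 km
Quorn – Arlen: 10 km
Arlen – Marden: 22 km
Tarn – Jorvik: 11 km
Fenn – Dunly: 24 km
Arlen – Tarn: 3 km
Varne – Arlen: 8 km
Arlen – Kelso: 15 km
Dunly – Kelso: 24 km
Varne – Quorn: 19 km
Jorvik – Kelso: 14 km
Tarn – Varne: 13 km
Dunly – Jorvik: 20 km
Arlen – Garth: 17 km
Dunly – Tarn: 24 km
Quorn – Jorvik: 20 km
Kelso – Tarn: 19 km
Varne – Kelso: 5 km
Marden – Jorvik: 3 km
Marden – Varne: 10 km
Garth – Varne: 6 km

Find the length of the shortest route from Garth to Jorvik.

19 km

Candidate routes:
Garth–Varne–Arlen–Tarn–Jorvik: 6+8+3+11 = 28
Garth–Varne–Tarn–Jorvik: 6+13+11 = 30
Garth–Varne–Kelso–Jorvik: 6+5+14 = 25
Garth–Varne–Marden–Jorvik: 6+10+3 = 19
Cheapest is Garth–Varne–Marden–Jorvik at 19 km.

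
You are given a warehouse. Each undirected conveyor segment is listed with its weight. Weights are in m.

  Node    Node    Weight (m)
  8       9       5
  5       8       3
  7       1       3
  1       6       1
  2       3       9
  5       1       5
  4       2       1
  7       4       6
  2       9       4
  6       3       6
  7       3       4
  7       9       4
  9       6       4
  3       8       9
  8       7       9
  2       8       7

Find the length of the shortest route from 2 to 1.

Running Dijkstra from 2:
2: 0
4: 1  (via 2)
9: 4  (via 2)
7: 7  (via 4)
8: 7  (via 2)
6: 8  (via 9)
1: 9  (via 6)
Shortest route: 2–9–6–1 = 9 m.

9 m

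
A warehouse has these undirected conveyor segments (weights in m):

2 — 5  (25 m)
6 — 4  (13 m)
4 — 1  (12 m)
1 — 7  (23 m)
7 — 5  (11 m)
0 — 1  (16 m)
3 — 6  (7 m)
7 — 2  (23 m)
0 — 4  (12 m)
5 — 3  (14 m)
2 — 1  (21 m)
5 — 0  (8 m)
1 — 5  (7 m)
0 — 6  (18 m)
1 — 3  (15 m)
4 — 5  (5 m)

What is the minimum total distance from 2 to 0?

33 m

Shortest distances from 2:
2: 0
1: 21  (via 2)
7: 23  (via 2)
5: 25  (via 2)
4: 30  (via 5)
0: 33  (via 5)
Shortest route: 2–5–0 = 33 m.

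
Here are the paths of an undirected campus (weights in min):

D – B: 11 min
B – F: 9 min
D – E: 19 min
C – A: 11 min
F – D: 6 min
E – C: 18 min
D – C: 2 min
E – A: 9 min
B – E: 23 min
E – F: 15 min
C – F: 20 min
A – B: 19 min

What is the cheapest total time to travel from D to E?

Enumerating some paths:
D - C - E: 2+18 = 20
D - E: 19 = 19
D - F - E: 6+15 = 21
Cheapest is D - E at 19 min.

19 min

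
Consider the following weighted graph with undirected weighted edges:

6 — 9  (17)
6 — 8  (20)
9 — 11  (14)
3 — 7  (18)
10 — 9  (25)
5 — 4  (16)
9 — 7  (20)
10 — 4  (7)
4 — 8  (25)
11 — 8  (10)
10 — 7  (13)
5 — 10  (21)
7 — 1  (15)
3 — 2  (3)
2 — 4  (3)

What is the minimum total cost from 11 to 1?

49

Shortest distances from 11:
11: 0
8: 10  (via 11)
9: 14  (via 11)
6: 30  (via 8)
7: 34  (via 9)
4: 35  (via 8)
2: 38  (via 4)
10: 39  (via 9)
3: 41  (via 2)
1: 49  (via 7)
Shortest route: 11–9–7–1 = 49.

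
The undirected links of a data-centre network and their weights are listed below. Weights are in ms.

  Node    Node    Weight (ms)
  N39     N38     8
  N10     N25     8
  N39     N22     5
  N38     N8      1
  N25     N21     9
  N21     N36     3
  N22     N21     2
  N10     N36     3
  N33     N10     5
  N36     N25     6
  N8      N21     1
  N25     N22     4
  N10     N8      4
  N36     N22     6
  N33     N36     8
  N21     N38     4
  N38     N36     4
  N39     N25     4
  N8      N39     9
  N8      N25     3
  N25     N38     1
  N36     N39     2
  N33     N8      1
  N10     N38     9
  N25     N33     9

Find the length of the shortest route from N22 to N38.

4 ms

Candidate routes:
N22–N21–N8–N38: 2+1+1 = 4
N22–N25–N38: 4+1 = 5
Cheapest is N22–N21–N8–N38 at 4 ms.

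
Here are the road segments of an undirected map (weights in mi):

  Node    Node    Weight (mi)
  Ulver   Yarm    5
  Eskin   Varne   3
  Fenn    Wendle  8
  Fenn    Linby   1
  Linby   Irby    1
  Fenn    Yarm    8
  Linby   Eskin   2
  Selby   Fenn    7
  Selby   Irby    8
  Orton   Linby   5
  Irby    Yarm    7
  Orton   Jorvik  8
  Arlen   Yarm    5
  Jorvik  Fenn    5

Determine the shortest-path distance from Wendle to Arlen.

21 mi

Running Dijkstra from Wendle:
Wendle: 0
Fenn: 8  (via Wendle)
Linby: 9  (via Fenn)
Irby: 10  (via Linby)
Eskin: 11  (via Linby)
Jorvik: 13  (via Fenn)
Orton: 14  (via Linby)
Varne: 14  (via Eskin)
Selby: 15  (via Fenn)
Yarm: 16  (via Fenn)
Arlen: 21  (via Yarm)
Shortest route: Wendle → Fenn → Yarm → Arlen = 21 mi.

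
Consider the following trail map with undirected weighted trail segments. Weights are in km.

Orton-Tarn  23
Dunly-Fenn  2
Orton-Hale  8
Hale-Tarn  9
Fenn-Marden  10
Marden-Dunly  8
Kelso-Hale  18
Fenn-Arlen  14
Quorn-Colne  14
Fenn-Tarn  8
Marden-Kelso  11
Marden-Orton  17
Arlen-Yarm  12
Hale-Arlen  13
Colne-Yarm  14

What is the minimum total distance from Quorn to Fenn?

54 km

Settle nodes by increasing distance from Quorn:
Quorn: 0
Colne: 14  (via Quorn)
Yarm: 28  (via Colne)
Arlen: 40  (via Yarm)
Hale: 53  (via Arlen)
Fenn: 54  (via Arlen)
Shortest route: Quorn–Colne–Yarm–Arlen–Fenn = 54 km.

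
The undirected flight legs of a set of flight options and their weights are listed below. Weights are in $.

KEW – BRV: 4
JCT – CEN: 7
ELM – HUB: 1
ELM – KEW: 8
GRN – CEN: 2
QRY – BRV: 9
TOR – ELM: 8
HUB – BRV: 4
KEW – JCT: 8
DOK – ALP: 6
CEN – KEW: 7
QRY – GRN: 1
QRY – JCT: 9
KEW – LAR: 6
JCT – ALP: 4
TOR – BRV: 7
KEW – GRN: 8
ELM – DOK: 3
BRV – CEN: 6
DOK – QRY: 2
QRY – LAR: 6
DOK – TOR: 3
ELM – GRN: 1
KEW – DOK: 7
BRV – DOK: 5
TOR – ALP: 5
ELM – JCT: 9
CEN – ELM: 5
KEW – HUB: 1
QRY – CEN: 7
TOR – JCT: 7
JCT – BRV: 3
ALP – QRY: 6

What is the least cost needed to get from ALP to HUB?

Running Dijkstra from ALP:
ALP: 0
JCT: 4  (via ALP)
TOR: 5  (via ALP)
QRY: 6  (via ALP)
DOK: 6  (via ALP)
GRN: 7  (via QRY)
BRV: 7  (via JCT)
ELM: 8  (via GRN)
HUB: 9  (via ELM)
Shortest route: ALP → QRY → GRN → ELM → HUB = $9.

$9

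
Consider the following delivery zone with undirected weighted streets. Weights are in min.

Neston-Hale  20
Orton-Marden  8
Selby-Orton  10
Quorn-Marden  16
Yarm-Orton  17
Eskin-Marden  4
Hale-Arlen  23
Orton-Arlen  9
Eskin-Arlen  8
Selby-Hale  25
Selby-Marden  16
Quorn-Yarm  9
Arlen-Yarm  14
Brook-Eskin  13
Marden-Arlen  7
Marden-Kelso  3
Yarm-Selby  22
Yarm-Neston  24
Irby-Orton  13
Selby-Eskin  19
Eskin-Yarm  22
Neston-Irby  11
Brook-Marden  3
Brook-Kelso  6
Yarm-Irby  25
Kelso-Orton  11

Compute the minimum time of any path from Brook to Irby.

Settle nodes by increasing distance from Brook:
Brook: 0
Marden: 3  (via Brook)
Kelso: 6  (via Brook)
Eskin: 7  (via Marden)
Arlen: 10  (via Marden)
Orton: 11  (via Marden)
Selby: 19  (via Marden)
Quorn: 19  (via Marden)
Irby: 24  (via Orton)
Shortest route: Brook–Marden–Orton–Irby = 24 min.

24 min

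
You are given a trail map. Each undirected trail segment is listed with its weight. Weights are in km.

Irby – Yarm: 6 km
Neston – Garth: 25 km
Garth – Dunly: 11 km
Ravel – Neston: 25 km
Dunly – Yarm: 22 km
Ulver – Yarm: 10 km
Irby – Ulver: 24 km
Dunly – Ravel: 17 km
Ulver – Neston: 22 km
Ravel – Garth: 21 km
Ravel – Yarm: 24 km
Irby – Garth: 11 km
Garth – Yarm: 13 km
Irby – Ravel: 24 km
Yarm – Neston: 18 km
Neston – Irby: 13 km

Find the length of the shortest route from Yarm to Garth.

Settle nodes by increasing distance from Yarm:
Yarm: 0
Irby: 6  (via Yarm)
Ulver: 10  (via Yarm)
Garth: 13  (via Yarm)
Shortest route: Yarm → Garth = 13 km.

13 km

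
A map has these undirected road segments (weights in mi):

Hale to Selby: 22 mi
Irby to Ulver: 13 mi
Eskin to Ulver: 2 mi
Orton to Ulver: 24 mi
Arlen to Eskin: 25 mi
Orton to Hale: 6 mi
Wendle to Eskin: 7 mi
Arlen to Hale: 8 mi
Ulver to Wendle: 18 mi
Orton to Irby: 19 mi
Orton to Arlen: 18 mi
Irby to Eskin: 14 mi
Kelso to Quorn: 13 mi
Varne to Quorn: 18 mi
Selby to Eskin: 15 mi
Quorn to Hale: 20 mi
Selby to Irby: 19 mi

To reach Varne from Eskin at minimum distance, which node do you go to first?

Enumerating some paths:
Eskin - Arlen - Hale - Quorn - Varne: 25+8+20+18 = 71
Eskin - Ulver - Orton - Hale - Quorn - Varne: 2+24+6+20+18 = 70
The minimum is 70 mi via Eskin - Ulver - Orton - Hale - Quorn - Varne.
So from Eskin the first move is to Ulver.

Ulver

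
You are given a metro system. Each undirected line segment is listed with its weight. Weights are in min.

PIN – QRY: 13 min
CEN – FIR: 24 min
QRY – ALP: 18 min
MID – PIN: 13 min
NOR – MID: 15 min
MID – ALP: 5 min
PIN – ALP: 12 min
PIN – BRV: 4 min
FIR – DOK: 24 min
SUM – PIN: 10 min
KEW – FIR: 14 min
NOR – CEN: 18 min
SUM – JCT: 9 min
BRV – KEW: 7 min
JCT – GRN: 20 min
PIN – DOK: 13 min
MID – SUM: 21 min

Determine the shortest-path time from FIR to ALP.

37 min

Candidate routes:
FIR → DOK → PIN → ALP: 24+13+12 = 49
FIR → KEW → BRV → PIN → MID → ALP: 14+7+4+13+5 = 43
FIR → KEW → BRV → PIN → ALP: 14+7+4+12 = 37
The minimum is 37 min via FIR → KEW → BRV → PIN → ALP.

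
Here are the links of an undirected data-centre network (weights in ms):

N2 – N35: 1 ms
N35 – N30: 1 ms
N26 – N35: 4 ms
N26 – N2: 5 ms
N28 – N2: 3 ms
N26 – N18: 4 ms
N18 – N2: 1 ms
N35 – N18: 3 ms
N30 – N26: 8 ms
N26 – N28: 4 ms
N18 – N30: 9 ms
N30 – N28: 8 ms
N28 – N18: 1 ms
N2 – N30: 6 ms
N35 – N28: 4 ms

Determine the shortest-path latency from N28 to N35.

Compare a few routes:
N28–N18–N35: 1+3 = 4
N28–N35: 4 = 4
N28–N18–N2–N35: 1+1+1 = 3
The minimum is 3 ms via N28–N18–N2–N35.

3 ms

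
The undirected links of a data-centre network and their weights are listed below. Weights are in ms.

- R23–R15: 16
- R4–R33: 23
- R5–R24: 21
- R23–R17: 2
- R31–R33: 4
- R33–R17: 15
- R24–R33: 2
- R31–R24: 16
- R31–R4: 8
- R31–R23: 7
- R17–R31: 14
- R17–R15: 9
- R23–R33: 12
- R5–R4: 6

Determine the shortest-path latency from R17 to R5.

Candidate routes:
R17 → R31 → R4 → R5: 14+8+6 = 28
R17 → R23 → R31 → R4 → R5: 2+7+8+6 = 23
The minimum is 23 ms via R17 → R23 → R31 → R4 → R5.

23 ms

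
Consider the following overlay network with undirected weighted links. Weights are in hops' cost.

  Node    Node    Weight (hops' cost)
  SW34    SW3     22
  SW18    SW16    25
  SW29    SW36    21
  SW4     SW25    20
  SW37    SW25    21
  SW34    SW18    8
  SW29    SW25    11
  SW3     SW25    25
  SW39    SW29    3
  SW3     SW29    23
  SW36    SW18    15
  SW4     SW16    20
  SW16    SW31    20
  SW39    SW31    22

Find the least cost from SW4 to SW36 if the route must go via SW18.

Best SW4 to SW18: SW4–SW16–SW18 costing 45
Best SW18 to SW36: SW18–SW36 costing 15
Total via SW18: 45 + 15 = 60 hops' cost.

60 hops' cost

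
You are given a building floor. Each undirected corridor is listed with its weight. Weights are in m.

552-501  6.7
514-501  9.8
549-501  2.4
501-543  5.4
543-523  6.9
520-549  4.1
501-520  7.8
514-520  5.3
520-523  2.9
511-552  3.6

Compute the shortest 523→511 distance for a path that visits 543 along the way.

Best 523 to 543: 523–543 costing 6.9
Best 543 to 511: 543–501–552–511 costing 15.7
Total via 543: 6.9 + 15.7 = 22.6 m.

22.6 m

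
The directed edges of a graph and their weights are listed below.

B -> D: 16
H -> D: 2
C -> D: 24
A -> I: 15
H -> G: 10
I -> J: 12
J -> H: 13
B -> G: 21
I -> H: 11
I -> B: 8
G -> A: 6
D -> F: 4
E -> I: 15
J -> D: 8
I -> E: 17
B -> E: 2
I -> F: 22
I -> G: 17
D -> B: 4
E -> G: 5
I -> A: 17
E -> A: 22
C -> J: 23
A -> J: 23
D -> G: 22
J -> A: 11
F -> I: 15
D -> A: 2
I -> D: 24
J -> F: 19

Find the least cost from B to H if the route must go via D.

Shortest B→D: B–D = 16
Shortest D→H: D–A–I–H = 28
Total via D: 16 + 28 = 44.

44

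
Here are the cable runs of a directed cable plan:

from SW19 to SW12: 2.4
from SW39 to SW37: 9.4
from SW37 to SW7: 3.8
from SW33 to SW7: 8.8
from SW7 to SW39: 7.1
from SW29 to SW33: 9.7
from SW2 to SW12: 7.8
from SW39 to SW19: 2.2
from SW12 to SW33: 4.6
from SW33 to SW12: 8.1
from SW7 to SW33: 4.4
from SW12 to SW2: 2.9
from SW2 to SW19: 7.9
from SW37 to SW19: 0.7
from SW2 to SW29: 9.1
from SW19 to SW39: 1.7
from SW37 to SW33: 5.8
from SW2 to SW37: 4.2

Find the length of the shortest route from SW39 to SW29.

16.6

Candidate routes:
SW39 - SW37 - SW33 - SW12 - SW2 - SW29: 9.4+5.8+8.1+2.9+9.1 = 35.3
SW39 - SW37 - SW19 - SW12 - SW2 - SW29: 9.4+0.7+2.4+2.9+9.1 = 24.5
SW39 - SW19 - SW12 - SW2 - SW29: 2.2+2.4+2.9+9.1 = 16.6
The minimum is 16.6 via SW39 - SW19 - SW12 - SW2 - SW29.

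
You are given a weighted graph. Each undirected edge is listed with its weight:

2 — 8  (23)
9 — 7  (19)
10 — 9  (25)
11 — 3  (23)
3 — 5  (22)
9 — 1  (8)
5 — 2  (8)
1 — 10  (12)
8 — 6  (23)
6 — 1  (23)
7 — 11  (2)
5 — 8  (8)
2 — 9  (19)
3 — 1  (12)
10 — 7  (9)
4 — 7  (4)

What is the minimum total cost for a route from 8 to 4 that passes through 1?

Best 8 to 1: 8–5–3–1 costing 42
Shortest 1→4: 1–10–7–4 = 25
Total via 1: 42 + 25 = 67.

67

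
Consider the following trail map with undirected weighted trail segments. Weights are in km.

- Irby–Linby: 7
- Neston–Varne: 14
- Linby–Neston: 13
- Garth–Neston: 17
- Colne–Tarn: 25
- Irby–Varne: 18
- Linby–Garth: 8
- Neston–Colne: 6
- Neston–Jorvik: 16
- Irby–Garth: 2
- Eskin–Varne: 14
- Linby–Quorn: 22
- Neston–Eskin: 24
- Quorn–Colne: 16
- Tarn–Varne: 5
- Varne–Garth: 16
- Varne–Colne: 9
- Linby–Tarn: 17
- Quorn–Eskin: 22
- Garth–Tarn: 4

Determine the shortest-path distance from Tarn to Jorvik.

35 km

Shortest distances from Tarn:
Tarn: 0
Garth: 4  (via Tarn)
Varne: 5  (via Tarn)
Irby: 6  (via Garth)
Linby: 12  (via Garth)
Colne: 14  (via Varne)
Neston: 19  (via Varne)
Eskin: 19  (via Varne)
Quorn: 30  (via Colne)
Jorvik: 35  (via Neston)
Shortest route: Tarn → Varne → Neston → Jorvik = 35 km.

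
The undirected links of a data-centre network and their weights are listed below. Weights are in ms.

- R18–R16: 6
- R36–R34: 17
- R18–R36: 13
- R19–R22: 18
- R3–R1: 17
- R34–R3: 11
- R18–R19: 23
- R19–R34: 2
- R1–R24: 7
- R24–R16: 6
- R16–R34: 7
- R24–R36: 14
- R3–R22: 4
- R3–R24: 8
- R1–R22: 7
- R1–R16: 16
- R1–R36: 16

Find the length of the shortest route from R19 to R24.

15 ms

Candidate routes:
R19 → R34 → R3 → R24: 2+11+8 = 21
R19 → R34 → R16 → R24: 2+7+6 = 15
R19 → R34 → R3 → R22 → R1 → R24: 2+11+4+7+7 = 31
R19 → R22 → R3 → R24: 18+4+8 = 30
The minimum is 15 ms via R19 → R34 → R16 → R24.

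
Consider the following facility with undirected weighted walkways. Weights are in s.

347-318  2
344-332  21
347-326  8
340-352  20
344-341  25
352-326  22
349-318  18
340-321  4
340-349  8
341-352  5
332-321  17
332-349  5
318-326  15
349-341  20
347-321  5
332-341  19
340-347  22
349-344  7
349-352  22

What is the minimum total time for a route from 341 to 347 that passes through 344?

Best 341 to 344: 341–344 costing 25
Best 344 to 347: 344–349–340–321–347 costing 24
Total via 344: 25 + 24 = 49 s.

49 s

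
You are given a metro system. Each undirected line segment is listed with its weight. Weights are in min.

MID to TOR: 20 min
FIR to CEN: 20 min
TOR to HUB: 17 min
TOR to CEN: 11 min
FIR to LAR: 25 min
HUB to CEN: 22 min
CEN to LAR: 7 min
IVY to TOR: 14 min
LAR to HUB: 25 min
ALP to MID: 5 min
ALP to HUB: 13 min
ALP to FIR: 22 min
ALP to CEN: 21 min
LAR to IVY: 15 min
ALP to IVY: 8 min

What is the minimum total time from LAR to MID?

28 min

Shortest distances from LAR:
LAR: 0
CEN: 7  (via LAR)
IVY: 15  (via LAR)
TOR: 18  (via CEN)
ALP: 23  (via IVY)
HUB: 25  (via LAR)
FIR: 25  (via LAR)
MID: 28  (via ALP)
Shortest route: LAR–IVY–ALP–MID = 28 min.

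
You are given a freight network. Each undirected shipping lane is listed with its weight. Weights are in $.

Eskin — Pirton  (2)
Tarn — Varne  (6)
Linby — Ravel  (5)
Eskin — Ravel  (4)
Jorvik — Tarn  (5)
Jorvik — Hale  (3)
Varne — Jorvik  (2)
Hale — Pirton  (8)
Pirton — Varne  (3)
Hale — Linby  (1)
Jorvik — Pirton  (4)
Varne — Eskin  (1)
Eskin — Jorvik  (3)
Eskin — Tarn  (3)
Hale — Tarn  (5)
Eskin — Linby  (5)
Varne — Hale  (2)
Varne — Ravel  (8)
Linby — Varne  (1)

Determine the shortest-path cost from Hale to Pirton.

Enumerating some paths:
Hale - Varne - Pirton: 2+3 = 5
Hale - Jorvik - Pirton: 3+4 = 7
Cheapest is Hale - Varne - Pirton at $5.

$5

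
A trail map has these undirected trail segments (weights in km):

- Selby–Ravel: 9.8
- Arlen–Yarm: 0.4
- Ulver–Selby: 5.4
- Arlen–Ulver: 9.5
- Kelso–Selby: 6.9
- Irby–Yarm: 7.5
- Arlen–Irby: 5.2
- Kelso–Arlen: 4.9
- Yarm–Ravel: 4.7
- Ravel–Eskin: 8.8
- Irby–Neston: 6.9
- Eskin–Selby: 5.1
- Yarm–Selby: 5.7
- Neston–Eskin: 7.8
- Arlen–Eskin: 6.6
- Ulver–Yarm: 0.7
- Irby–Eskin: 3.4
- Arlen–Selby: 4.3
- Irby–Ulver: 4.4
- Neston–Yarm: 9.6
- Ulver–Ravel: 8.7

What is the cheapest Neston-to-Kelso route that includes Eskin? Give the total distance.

19.3 km

Best Neston to Eskin: Neston–Eskin costing 7.8
Shortest Eskin→Kelso: Eskin–Arlen–Kelso = 11.5
Total via Eskin: 7.8 + 11.5 = 19.3 km.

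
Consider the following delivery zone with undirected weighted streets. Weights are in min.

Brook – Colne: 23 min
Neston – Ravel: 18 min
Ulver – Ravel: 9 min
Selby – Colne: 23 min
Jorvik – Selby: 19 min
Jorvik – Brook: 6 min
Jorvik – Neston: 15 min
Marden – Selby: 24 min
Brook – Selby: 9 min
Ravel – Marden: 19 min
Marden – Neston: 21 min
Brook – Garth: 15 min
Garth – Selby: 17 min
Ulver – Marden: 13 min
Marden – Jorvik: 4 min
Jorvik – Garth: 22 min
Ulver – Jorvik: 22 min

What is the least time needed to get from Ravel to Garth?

Candidate routes:
Ravel - Ulver - Marden - Jorvik - Brook - Garth: 9+13+4+6+15 = 47
Ravel - Marden - Jorvik - Garth: 19+4+22 = 45
Ravel - Marden - Jorvik - Brook - Garth: 19+4+6+15 = 44
The minimum is 44 min via Ravel - Marden - Jorvik - Brook - Garth.

44 min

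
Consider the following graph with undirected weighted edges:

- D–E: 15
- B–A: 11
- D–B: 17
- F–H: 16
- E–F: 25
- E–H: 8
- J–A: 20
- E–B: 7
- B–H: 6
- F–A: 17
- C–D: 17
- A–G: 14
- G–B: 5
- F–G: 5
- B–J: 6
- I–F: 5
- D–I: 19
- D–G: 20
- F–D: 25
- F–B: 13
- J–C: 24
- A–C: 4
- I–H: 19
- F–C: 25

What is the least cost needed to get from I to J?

Compare a few routes:
I–F–G–B–J: 5+5+5+6 = 21
I–F–B–J: 5+13+6 = 24
The minimum is 21 via I–F–G–B–J.

21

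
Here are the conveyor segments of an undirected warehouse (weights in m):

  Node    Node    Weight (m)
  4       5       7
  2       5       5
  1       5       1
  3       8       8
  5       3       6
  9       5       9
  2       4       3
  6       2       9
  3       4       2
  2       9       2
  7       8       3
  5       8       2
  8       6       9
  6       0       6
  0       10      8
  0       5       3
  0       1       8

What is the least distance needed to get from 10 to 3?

Compare a few routes:
10 - 0 - 5 - 3: 8+3+6 = 17
10 - 0 - 5 - 8 - 3: 8+3+2+8 = 21
10 - 0 - 5 - 4 - 3: 8+3+7+2 = 20
10 - 0 - 5 - 2 - 4 - 3: 8+3+5+3+2 = 21
The minimum is 17 m via 10 - 0 - 5 - 3.

17 m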